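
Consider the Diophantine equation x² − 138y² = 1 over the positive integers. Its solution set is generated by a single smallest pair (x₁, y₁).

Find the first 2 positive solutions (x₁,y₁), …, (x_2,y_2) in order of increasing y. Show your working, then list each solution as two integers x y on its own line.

47 4
4417 376

d=138: √d = [11; 1,2,1,22] (ℓ=4, even), read p_3/q_3
k=0  a_k=11  p_k/q_k = 11/1
…
k=2  a_k=2  p_k/q_k = 35/3
k=3  a_k=1  p_k/q_k = 47/4
(x₁, y₁) = (47, 4);  47² − 138·4² = 1 ✓
n=2: (47,4)∘(47,4) = (47·47+138·4·4, 47·4+4·47) = (4417,376)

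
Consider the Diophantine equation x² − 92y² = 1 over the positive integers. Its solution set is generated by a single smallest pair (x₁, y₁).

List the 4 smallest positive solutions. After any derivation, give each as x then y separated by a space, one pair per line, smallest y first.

√92 → a₀=9, period (1,1,2,4,2,1,1,18); ℓ=8 even so k=7
k=0  a_k=9  p_k/q_k = 9/1
…
k=4  a_k=4  p_k/q_k = 211/22
…
k=6  a_k=1  p_k/q_k = 681/71
k=7  a_k=1  p_k/q_k = 1151/120
(x₁, y₁) = (1151, 120);  1151² − 92·120² = 1 ✓
k=2:  x_2 = 1151·1151+92·120·120 = 2649601,  y_2 = 1151·120+120·1151 = 276240
k=3:  x_3 = 1151·2649601+92·120·276240 = 6099380351,  y_3 = 1151·276240+120·2649601 = 635904360
k=4:  x_4 = 1151·6099380351+92·120·635904360 = 14040770918401,  y_4 = 1151·635904360+120·6099380351 = 1463851560480

1151 120
2649601 276240
6099380351 635904360
14040770918401 1463851560480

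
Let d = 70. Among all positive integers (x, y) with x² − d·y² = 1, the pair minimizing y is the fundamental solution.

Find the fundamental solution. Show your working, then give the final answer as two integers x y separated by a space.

d=70: √d = [8; 2,1,2,1,2,16] (ℓ=6, even), read p_5/q_5
i=0: a=8 ⇒ p=8, q=1
…
i=4: a=1 ⇒ p=92, q=11
i=5: a=2 ⇒ p=251, q=30
(x₁, y₁) = (251, 30);  251² − 70·30² = 1 ✓

251 30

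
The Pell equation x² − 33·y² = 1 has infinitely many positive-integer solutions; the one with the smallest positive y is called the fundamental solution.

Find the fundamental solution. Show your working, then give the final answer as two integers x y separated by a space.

[5; 1,2,1,10] for √33; ℓ=4 ⇒ convergent index 3
k=0  a_k=5  p_k/q_k = 5/1
…
k=2  a_k=2  p_k/q_k = 17/3
k=3  a_k=1  p_k/q_k = 23/4
(x₁, y₁) = (23, 4);  23² − 33·4² = 1 ✓

23 4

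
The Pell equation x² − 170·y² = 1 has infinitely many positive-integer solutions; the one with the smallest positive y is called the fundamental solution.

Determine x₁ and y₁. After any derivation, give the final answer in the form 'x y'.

√170 → a₀=13, period (26); ℓ=1 odd so k=1
k=0  a_k=13  p_k/q_k = 13/1
k=1  a_k=26  p_k/q_k = 339/26
(x₁, y₁) = (339, 26);  339² − 170·26² = 1 ✓

339 26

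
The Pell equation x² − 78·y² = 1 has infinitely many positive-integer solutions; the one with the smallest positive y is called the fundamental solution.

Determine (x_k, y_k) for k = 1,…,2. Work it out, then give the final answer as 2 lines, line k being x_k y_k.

√78 = [8; 1,4,1,16, …], period ℓ=4 (even) → k=3
a_0=8:  p_0=8·1+0=8,  q_0=8·0+1=1
a_1=1:  p_1=1·8+1=9,  q_1=1·1+0=1
a_2=4:  p_2=4·9+8=44,  q_2=4·1+1=5
a_3=1:  p_3=1·44+9=53,  q_3=1·5+1=6
(x₁, y₁) = (53, 6);  53² − 78·6² = 1 ✓
(x_2, y_2) = (53·53 + 78·6·6, 53·6 + 6·53) = (5617, 636)

53 6
5617 636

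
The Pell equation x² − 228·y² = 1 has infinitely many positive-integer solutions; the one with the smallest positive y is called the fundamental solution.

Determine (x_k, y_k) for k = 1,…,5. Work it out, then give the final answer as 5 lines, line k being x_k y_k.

151 10
45601 3020
13771351 912030
4158902401 275430040
1255974753751 83178960050

√228 = [15; 10,30, …], period ℓ=2 (even) → k=1
k=0  a_k=15  p_k/q_k = 15/1
k=1  a_k=10  p_k/q_k = 151/10
→ (151, 10).  Check: 151²=22801, 228·10²=22800, difference 1.
n=2: (151,10)∘(151,10) = (151·151+228·10·10, 151·10+10·151) = (45601,3020)
n=3: (45601,3020)∘(151,10) = (151·45601+228·10·3020, 151·3020+10·45601) = (13771351,912030)
n=4: (13771351,912030)∘(151,10) = (151·13771351+228·10·912030, 151·912030+10·13771351) = (4158902401,275430040)
n=5: (4158902401,275430040)∘(151,10) = (151·4158902401+228·10·275430040, 151·275430040+10·4158902401) = (1255974753751,83178960050)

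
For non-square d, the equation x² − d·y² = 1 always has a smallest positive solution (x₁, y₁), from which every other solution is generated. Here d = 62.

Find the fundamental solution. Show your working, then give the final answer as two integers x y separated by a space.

63 8

√62 = [7; 1,6,1,14, …], period ℓ=4 (even) → k=3
a_0=7:  p_0=7·1+0=7,  q_0=7·0+1=1
a_1=1:  p_1=1·7+1=8,  q_1=1·1+0=1
a_2=6:  p_2=6·8+7=55,  q_2=6·1+1=7
a_3=1:  p_3=1·55+8=63,  q_3=1·7+1=8
(x₁, y₁) = (63, 8);  63² − 62·8² = 1 ✓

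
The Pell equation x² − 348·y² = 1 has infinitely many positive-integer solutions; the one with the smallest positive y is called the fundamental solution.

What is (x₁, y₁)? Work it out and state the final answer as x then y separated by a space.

√348 = [18; 1,1,1,8,1,1,1,36, …], period ℓ=8 (even) → k=7
i=0: a=18 ⇒ p=18, q=1
…
i=4: a=8 ⇒ p=485, q=26
…
i=6: a=1 ⇒ p=1026, q=55
i=7: a=1 ⇒ p=1567, q=84
(x₁, y₁) = (1567, 84);  1567² − 348·84² = 1 ✓

1567 84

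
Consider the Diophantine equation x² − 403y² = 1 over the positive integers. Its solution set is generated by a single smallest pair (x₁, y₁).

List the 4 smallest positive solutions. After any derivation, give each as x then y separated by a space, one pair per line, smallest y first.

d=403: √d = [20; 13,2,1,3,1,3,1,2,13,40] (ℓ=10, even), read p_9/q_9
a_0=20:  p_0=20·1+0=20,  q_0=20·0+1=1
a_1=13:  p_1=13·20+1=261,  q_1=13·1+0=13
a_2=2:  p_2=2·261+20=542,  q_2=2·13+1=27
…
a_4=3:  p_4=3·803+542=2951,  q_4=3·40+27=147
a_5=1:  p_5=1·2951+803=3754,  q_5=1·147+40=187
…
a_8=2:  p_8=2·17967+14213=50147,  q_8=2·895+708=2498
a_9=13:  p_9=13·50147+17967=669878,  q_9=13·2498+895=33369
fundamental: x₁=669878, y₁=33369  (since 448736534884 − 403·1113490161 = 1)
(669878+33369√403)^2 = 897473069767 + 44706317964√403
(669878+33369√403)^3 = 1202394930058086974 + 59895557730143415√403
(669878+33369√403)^4 = 1610915821914004898868577 + 80245432842261314788776√403

669878 33369
897473069767 44706317964
1202394930058086974 59895557730143415
1610915821914004898868577 80245432842261314788776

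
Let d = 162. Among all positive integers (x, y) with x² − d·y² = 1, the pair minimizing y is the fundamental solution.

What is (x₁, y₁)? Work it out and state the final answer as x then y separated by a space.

[12; 1,2,1,2,12,2,1,2,1,24] for √162; ℓ=10 ⇒ convergent index 9
i=0: a=12 ⇒ p=12, q=1
…
i=2: a=2 ⇒ p=38, q=3
…
i=8: a=2 ⇒ p=14268, q=1121
i=9: a=1 ⇒ p=19601, q=1540
→ (19601, 1540).  Check: 19601²=384199201, 162·1540²=384199200, difference 1.

19601 1540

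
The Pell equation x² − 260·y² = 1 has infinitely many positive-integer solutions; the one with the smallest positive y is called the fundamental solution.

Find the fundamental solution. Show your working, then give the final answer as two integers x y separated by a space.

129 8

√260 → a₀=16, period (8,32); ℓ=2 even so k=1
i=0: a=16 ⇒ p=16, q=1
i=1: a=8 ⇒ p=129, q=8
(x₁, y₁) = (129, 8);  129² − 260·8² = 1 ✓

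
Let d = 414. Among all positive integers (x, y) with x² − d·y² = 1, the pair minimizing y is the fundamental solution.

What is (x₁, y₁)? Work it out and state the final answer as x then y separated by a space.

24335 1196

d=414: √d = [20; 2,1,7,2,7,1,2,40] (ℓ=8, even), read p_7/q_7
a_0=20:  p_0=20·1+0=20,  q_0=20·0+1=1
a_1=2:  p_1=2·20+1=41,  q_1=2·1+0=2
a_2=1:  p_2=1·41+20=61,  q_2=1·2+1=3
…
a_4=2:  p_4=2·468+61=997,  q_4=2·23+3=49
…
a_6=1:  p_6=1·7447+997=8444,  q_6=1·366+49=415
a_7=2:  p_7=2·8444+7447=24335,  q_7=2·415+366=1196
→ (24335, 1196).  Check: 24335²=592192225, 414·1196²=592192224, difference 1.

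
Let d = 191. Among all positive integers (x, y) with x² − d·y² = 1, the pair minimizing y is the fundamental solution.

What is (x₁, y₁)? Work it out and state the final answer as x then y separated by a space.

d=191: √d = [13; 1,4,1,1,3,…,4,1,26] (ℓ=16, even), read p_15/q_15
i=0: a=13 ⇒ p=13, q=1
…
i=4: a=1 ⇒ p=152, q=11
…
i=6: a=2 ⇒ p=1230, q=89
…
i=9: a=2 ⇒ p=83433, q=6037
i=10: a=2 ⇒ p=207083, q=14984
i=11: a=3 ⇒ p=704682, q=50989
…
i=14: a=4 ⇒ p=7377553, q=533821
i=15: a=1 ⇒ p=8994000, q=650783
fundamental: x₁=8994000, y₁=650783  (since 80892036000000 − 191·423518513089 = 1)

8994000 650783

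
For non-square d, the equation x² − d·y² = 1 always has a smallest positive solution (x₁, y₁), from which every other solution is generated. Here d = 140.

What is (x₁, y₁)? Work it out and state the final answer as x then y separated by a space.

√140 = [11; 1,4,1,22, …], period ℓ=4 (even) → k=3
i=0: a=11 ⇒ p=11, q=1
i=1: a=1 ⇒ p=12, q=1
i=2: a=4 ⇒ p=59, q=5
i=3: a=1 ⇒ p=71, q=6
→ (71, 6).  Check: 71²=5041, 140·6²=5040, difference 1.

71 6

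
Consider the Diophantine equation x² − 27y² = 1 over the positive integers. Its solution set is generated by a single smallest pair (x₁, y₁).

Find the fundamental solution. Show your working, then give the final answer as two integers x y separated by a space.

26 5

√27 = [5; 5,10, …], period ℓ=2 (even) → k=1
step 0: (5, 1)  from 5·(1,0) + (0,1)
step 1: (26, 5)  from 5·(5,1) + (1,0)
(x₁, y₁) = (26, 5);  26² − 27·5² = 1 ✓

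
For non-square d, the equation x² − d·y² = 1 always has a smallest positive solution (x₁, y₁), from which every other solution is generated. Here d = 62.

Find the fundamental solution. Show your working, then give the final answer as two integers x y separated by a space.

√62 = [7; 1,6,1,14, …], period ℓ=4 (even) → k=3
i=0: a=7 ⇒ p=7, q=1
…
i=2: a=6 ⇒ p=55, q=7
i=3: a=1 ⇒ p=63, q=8
→ (63, 8).  Check: 63²=3969, 62·8²=3968, difference 1.

63 8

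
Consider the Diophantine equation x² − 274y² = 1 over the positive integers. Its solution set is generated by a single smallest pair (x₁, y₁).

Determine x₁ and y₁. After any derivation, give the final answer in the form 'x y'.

√274 → a₀=16, period (1,1,4,4,1,1,32); ℓ=7 odd so k=13
k=0  a_k=16  p_k/q_k = 16/1
…
k=2  a_k=1  p_k/q_k = 33/2
k=3  a_k=4  p_k/q_k = 149/9
k=4  a_k=4  p_k/q_k = 629/38
…
k=6  a_k=1  p_k/q_k = 1407/85
…
k=8  a_k=1  p_k/q_k = 47209/2852
…
k=12  a_k=1  p_k/q_k = 2189276/132259
k=13  a_k=1  p_k/q_k = 3959299/239190
→ (3959299, 239190).  Check: 3959299²=15676048571401, 274·239190²=15676048571400, difference 1.

3959299 239190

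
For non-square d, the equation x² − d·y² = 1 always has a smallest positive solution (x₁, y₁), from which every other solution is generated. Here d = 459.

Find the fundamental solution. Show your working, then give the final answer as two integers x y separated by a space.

499850 23331

[21; 2,2,1,4,21,4,1,2,2,42] for √459; ℓ=10 ⇒ convergent index 9
i=0: a=21 ⇒ p=21, q=1
i=1: a=2 ⇒ p=43, q=2
i=2: a=2 ⇒ p=107, q=5
…
i=4: a=4 ⇒ p=707, q=33
i=5: a=21 ⇒ p=14997, q=700
…
i=7: a=1 ⇒ p=75692, q=3533
i=8: a=2 ⇒ p=212079, q=9899
i=9: a=2 ⇒ p=499850, q=23331
(x₁, y₁) = (499850, 23331);  499850² − 459·23331² = 1 ✓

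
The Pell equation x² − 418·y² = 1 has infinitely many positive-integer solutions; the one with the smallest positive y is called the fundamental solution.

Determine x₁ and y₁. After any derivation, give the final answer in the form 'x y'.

√418 → a₀=20, period (2,4,20,4,2,40); ℓ=6 even so k=5
step 0: (20, 1)  from 20·(1,0) + (0,1)
step 1: (41, 2)  from 2·(20,1) + (1,0)
step 2: (184, 9)  from 4·(41,2) + (20,1)
step 3: (3721, 182)  from 20·(184,9) + (41,2)
step 4: (15068, 737)  from 4·(3721,182) + (184,9)
step 5: (33857, 1656)  from 2·(15068,737) + (3721,182)
→ (33857, 1656).  Check: 33857²=1146296449, 418·1656²=1146296448, difference 1.

33857 1656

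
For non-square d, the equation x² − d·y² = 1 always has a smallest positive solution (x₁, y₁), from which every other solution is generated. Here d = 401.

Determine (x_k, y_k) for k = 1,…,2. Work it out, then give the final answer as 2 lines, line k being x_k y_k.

801 40
1283201 64080

√401 → a₀=20, period (40); ℓ=1 odd so k=1
i=0: a=20 ⇒ p=20, q=1
i=1: a=40 ⇒ p=801, q=40
fundamental: x₁=801, y₁=40  (since 641601 − 401·1600 = 1)
(x_2, y_2) = (801·801 + 401·40·40, 801·40 + 40·801) = (1283201, 64080)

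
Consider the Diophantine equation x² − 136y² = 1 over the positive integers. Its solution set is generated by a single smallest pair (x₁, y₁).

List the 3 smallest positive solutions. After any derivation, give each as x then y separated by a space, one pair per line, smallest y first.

35 3
2449 210
171395 14697

[11; 1,1,1,22] for √136; ℓ=4 ⇒ convergent index 3
step 0: (11, 1)  from 11·(1,0) + (0,1)
…
step 2: (23, 2)  from 1·(12,1) + (11,1)
step 3: (35, 3)  from 1·(23,2) + (12,1)
(x₁, y₁) = (35, 3);  35² − 136·3² = 1 ✓
(35+3√136)^2 = 2449 + 210√136
(35+3√136)^3 = 171395 + 14697√136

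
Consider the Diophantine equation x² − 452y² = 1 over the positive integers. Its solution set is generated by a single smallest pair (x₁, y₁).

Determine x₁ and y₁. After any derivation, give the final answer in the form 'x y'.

1204353 56648

√452 = [21; 3,1,5,3,10,3,5,1,3,42, …], period ℓ=10 (even) → k=9
k=0  a_k=21  p_k/q_k = 21/1
…
k=3  a_k=5  p_k/q_k = 489/23
…
k=5  a_k=10  p_k/q_k = 16009/753
…
k=8  a_k=1  p_k/q_k = 313483/14745
k=9  a_k=3  p_k/q_k = 1204353/56648
(x₁, y₁) = (1204353, 56648);  1204353² − 452·56648² = 1 ✓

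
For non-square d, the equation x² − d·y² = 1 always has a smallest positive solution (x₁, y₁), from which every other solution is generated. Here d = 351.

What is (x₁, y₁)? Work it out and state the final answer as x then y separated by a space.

d=351: √d = [18; 1,2,1,3,2,2,2,3,1,2,1,36] (ℓ=12, even), read p_11/q_11
step 0: (18, 1)  from 18·(1,0) + (0,1)
step 1: (19, 1)  from 1·(18,1) + (1,0)
step 2: (56, 3)  from 2·(19,1) + (18,1)
step 3: (75, 4)  from 1·(56,3) + (19,1)
step 4: (281, 15)  from 3·(75,4) + (56,3)
step 5: (637, 34)  from 2·(281,15) + (75,4)
step 6: (1555, 83)  from 2·(637,34) + (281,15)
step 7: (3747, 200)  from 2·(1555,83) + (637,34)
step 8: (12796, 683)  from 3·(3747,200) + (1555,83)
step 9: (16543, 883)  from 1·(12796,683) + (3747,200)
step 10: (45882, 2449)  from 2·(16543,883) + (12796,683)
step 11: (62425, 3332)  from 1·(45882,2449) + (16543,883)
(x₁, y₁) = (62425, 3332);  62425² − 351·3332² = 1 ✓

62425 3332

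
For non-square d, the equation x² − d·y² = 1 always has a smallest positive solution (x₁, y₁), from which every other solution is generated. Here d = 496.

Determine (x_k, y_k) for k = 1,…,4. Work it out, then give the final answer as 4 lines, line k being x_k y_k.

√496 = [22; 3,1,2,4,1,…,1,3,44, …], period ℓ=16 (even) → k=15
a_0=22:  p_0=22·1+0=22,  q_0=22·0+1=1
a_1=3:  p_1=3·22+1=67,  q_1=3·1+0=3
a_2=1:  p_2=1·67+22=89,  q_2=1·3+1=4
…
a_4=4:  p_4=4·245+89=1069,  q_4=4·11+4=48
…
a_7=2:  p_7=2·2383+1314=6080,  q_7=2·107+59=273
a_8=2:  p_8=2·6080+2383=14543,  q_8=2·273+107=653
a_9=2:  p_9=2·14543+6080=35166,  q_9=2·653+273=1579
a_10=1:  p_10=1·35166+14543=49709,  q_10=1·1579+653=2232
…
a_12=4:  p_12=4·84875+49709=389209,  q_12=4·3811+2232=17476
a_13=2:  p_13=2·389209+84875=863293,  q_13=2·17476+3811=38763
a_14=1:  p_14=1·863293+389209=1252502,  q_14=1·38763+17476=56239
a_15=3:  p_15=3·1252502+863293=4620799,  q_15=3·56239+38763=207480
→ (4620799, 207480).  Check: 4620799²=21351783398401, 496·207480²=21351783398400, difference 1.
(4620799+207480√496)^2 = 42703566796801 + 1917446753040√496
(4620799+207480√496)^3 = 394649197502177907199 + 17720272078000750440√496
(4620799+207480√496)^4 = 3647189234337689639247667201 + 163763630995505661818050080√496

4620799 207480
42703566796801 1917446753040
394649197502177907199 17720272078000750440
3647189234337689639247667201 163763630995505661818050080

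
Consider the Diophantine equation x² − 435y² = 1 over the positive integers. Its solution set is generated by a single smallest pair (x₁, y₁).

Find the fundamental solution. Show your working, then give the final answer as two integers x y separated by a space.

d=435: √d = [20; 1,5,1,40] (ℓ=4, even), read p_3/q_3
i=0: a=20 ⇒ p=20, q=1
…
i=2: a=5 ⇒ p=125, q=6
i=3: a=1 ⇒ p=146, q=7
→ (146, 7).  Check: 146²=21316, 435·7²=21315, difference 1.

146 7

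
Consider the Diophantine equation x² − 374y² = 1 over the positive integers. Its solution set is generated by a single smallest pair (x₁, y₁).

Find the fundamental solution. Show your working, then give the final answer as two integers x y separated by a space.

3365 174

√374 = [19; 2,1,18,1,2,38, …], period ℓ=6 (even) → k=5
a_0=19:  p_0=19·1+0=19,  q_0=19·0+1=1
a_1=2:  p_1=2·19+1=39,  q_1=2·1+0=2
…
a_4=1:  p_4=1·1083+58=1141,  q_4=1·56+3=59
a_5=2:  p_5=2·1141+1083=3365,  q_5=2·59+56=174
→ (3365, 174).  Check: 3365²=11323225, 374·174²=11323224, difference 1.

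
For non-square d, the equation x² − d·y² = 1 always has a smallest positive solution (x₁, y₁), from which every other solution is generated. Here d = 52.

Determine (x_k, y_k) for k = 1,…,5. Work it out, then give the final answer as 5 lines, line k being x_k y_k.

649 90
842401 116820
1093435849 151632270
1419278889601 196818569640
1842222905266249 255470351760450

d=52: √d = [7; 4,1,2,1,4,14] (ℓ=6, even), read p_5/q_5
i=0: a=7 ⇒ p=7, q=1
i=1: a=4 ⇒ p=29, q=4
…
i=4: a=1 ⇒ p=137, q=19
i=5: a=4 ⇒ p=649, q=90
(x₁, y₁) = (649, 90);  649² − 52·90² = 1 ✓
k=2:  x_2 = 649·649+52·90·90 = 842401,  y_2 = 649·90+90·649 = 116820
k=3:  x_3 = 649·842401+52·90·116820 = 1093435849,  y_3 = 649·116820+90·842401 = 151632270
k=4:  x_4 = 649·1093435849+52·90·151632270 = 1419278889601,  y_4 = 649·151632270+90·1093435849 = 196818569640
k=5:  x_5 = 649·1419278889601+52·90·196818569640 = 1842222905266249,  y_5 = 649·196818569640+90·1419278889601 = 255470351760450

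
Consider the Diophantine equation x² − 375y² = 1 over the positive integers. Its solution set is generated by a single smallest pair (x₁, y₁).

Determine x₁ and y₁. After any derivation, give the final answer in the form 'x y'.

d=375: √d = [19; 2,1,2,1,5,1,2,1,2,38] (ℓ=10, even), read p_9/q_9
a_0=19:  p_0=19·1+0=19,  q_0=19·0+1=1
…
a_3=2:  p_3=2·58+39=155,  q_3=2·3+2=8
…
a_8=1:  p_8=1·4086+1433=5519,  q_8=1·211+74=285
a_9=2:  p_9=2·5519+4086=15124,  q_9=2·285+211=781
fundamental: x₁=15124, y₁=781  (since 228735376 − 375·609961 = 1)

15124 781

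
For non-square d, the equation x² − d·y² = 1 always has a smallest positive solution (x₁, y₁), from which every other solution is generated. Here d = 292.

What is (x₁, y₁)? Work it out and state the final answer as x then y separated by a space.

2281249 133500

[17; 11,2,1,3,8,3,1,2,11,34] for √292; ℓ=10 ⇒ convergent index 9
i=0: a=17 ⇒ p=17, q=1
…
i=3: a=1 ⇒ p=581, q=34
…
i=5: a=8 ⇒ p=17669, q=1034
…
i=8: a=2 ⇒ p=200767, q=11749
i=9: a=11 ⇒ p=2281249, q=133500
→ (2281249, 133500).  Check: 2281249²=5204097000001, 292·133500²=5204097000000, difference 1.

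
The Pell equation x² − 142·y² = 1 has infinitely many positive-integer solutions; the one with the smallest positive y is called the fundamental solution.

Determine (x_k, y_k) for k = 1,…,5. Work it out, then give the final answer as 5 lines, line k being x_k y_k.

143 12
40897 3432
11696399 981540
3345129217 280717008
956695259663 80284082748

√142 → a₀=11, period (1,10,1,22); ℓ=4 even so k=3
step 0: (11, 1)  from 11·(1,0) + (0,1)
…
step 2: (131, 11)  from 10·(12,1) + (11,1)
step 3: (143, 12)  from 1·(131,11) + (12,1)
(x₁, y₁) = (143, 12);  143² − 142·12² = 1 ✓
(x_2, y_2) = (143·143 + 142·12·12, 143·12 + 12·143) = (40897, 3432)
(x_3, y_3) = (143·40897 + 142·12·3432, 143·3432 + 12·40897) = (11696399, 981540)
(x_4, y_4) = (143·11696399 + 142·12·981540, 143·981540 + 12·11696399) = (3345129217, 280717008)
(x_5, y_5) = (143·3345129217 + 142·12·280717008, 143·280717008 + 12·3345129217) = (956695259663, 80284082748)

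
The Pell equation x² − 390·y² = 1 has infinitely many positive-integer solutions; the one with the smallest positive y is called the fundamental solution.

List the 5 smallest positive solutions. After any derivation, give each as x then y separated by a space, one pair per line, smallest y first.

79 4
12481 632
1971919 99852
311550721 15775984
49223041999 2492505620

[19; 1,2,1,38] for √390; ℓ=4 ⇒ convergent index 3
a_0=19:  p_0=19·1+0=19,  q_0=19·0+1=1
a_1=1:  p_1=1·19+1=20,  q_1=1·1+0=1
a_2=2:  p_2=2·20+19=59,  q_2=2·1+1=3
a_3=1:  p_3=1·59+20=79,  q_3=1·3+1=4
(x₁, y₁) = (79, 4);  79² − 390·4² = 1 ✓
(79+4√390)^2 = 12481 + 632√390
(79+4√390)^3 = 1971919 + 99852√390
(79+4√390)^4 = 311550721 + 15775984√390
(79+4√390)^5 = 49223041999 + 2492505620√390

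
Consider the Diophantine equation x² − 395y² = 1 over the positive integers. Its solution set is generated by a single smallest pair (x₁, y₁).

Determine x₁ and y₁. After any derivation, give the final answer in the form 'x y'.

√395 = [19; 1,6,1,38, …], period ℓ=4 (even) → k=3
step 0: (19, 1)  from 19·(1,0) + (0,1)
…
step 2: (139, 7)  from 6·(20,1) + (19,1)
step 3: (159, 8)  from 1·(139,7) + (20,1)
→ (159, 8).  Check: 159²=25281, 395·8²=25280, difference 1.

159 8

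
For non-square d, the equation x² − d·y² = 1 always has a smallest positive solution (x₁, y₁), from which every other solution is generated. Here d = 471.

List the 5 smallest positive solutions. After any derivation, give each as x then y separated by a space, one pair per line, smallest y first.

[21; 1,2,2,1,3,…,2,1,42] for √471; ℓ=14 ⇒ convergent index 13
k=0  a_k=21  p_k/q_k = 21/1
k=1  a_k=1  p_k/q_k = 22/1
…
k=5  a_k=3  p_k/q_k = 803/37
k=6  a_k=4  p_k/q_k = 3429/158
…
k=8  a_k=4  p_k/q_k = 198665/9154
k=9  a_k=3  p_k/q_k = 644804/29711
…
k=12  a_k=2  p_k/q_k = 5506953/253747
k=13  a_k=1  p_k/q_k = 7838695/361188
→ (7838695, 361188).  Check: 7838695²=61445139303025, 471·361188²=61445139303024, difference 1.
(x_2, y_2) = (7838695·7838695 + 471·361188·361188, 7838695·361188 + 361188·7838695) = (122890278606049, 5662485139320)
(x_3, y_3) = (7838695·122890278606049 + 471·361188·5662485139320, 7838695·5662485139320 + 361188·122890278606049) = (1926598824915678693415, 88772987898323613612)
(x_4, y_4) = (7838695·1926598824915678693415 + 471·361188·88772987898323613612, 7838695·88772987898323613612 + 361188·1926598824915678693415) = (30204041151744689101078780801, 1391728752747293974319493360)
(x_5, y_5) = (7838695·30204041151744689101078780801 + 471·361188·1391728752747293974319493360, 7838695·1391728752747293974319493360 + 361188·30204041151744689101078780801) = (473520532711948744867536551663095975, 21818674431032810307068783683516788)

7838695 361188
122890278606049 5662485139320
1926598824915678693415 88772987898323613612
30204041151744689101078780801 1391728752747293974319493360
473520532711948744867536551663095975 21818674431032810307068783683516788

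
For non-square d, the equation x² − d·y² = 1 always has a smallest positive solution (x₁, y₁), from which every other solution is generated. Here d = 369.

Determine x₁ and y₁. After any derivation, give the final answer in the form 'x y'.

d=369: √d = [19; 4,1,3,2,7,4,7,2,3,1,4,38] (ℓ=12, even), read p_11/q_11
k=0  a_k=19  p_k/q_k = 19/1
…
k=8  a_k=2  p_k/q_k = 393504/20485
…
k=10  a_k=1  p_k/q_k = 1758061/91521
k=11  a_k=4  p_k/q_k = 8396801/437120
(x₁, y₁) = (8396801, 437120);  8396801² − 369·437120² = 1 ✓

8396801 437120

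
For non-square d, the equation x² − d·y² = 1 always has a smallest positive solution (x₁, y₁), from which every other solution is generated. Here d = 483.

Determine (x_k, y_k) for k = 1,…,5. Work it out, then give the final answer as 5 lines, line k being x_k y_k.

22 1
967 44
42526 1935
1870177 85096
82245262 3742289

√483 = [21; 1,42, …], period ℓ=2 (even) → k=1
a_0=21:  p_0=21·1+0=21,  q_0=21·0+1=1
a_1=1:  p_1=1·21+1=22,  q_1=1·1+0=1
fundamental: x₁=22, y₁=1  (since 484 − 483·1 = 1)
k=2:  x_2 = 22·22+483·1·1 = 967,  y_2 = 22·1+1·22 = 44
k=3:  x_3 = 22·967+483·1·44 = 42526,  y_3 = 22·44+1·967 = 1935
k=4:  x_4 = 22·42526+483·1·1935 = 1870177,  y_4 = 22·1935+1·42526 = 85096
k=5:  x_5 = 22·1870177+483·1·85096 = 82245262,  y_5 = 22·85096+1·1870177 = 3742289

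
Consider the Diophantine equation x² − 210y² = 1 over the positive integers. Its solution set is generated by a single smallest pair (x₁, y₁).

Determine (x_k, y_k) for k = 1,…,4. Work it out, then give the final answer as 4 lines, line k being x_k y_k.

29 2
1681 116
97469 6726
5651521 389992

[14; 2,28] for √210; ℓ=2 ⇒ convergent index 1
k=0  a_k=14  p_k/q_k = 14/1
k=1  a_k=2  p_k/q_k = 29/2
→ (29, 2).  Check: 29²=841, 210·2²=840, difference 1.
(x_2, y_2) = (29·29 + 210·2·2, 29·2 + 2·29) = (1681, 116)
(x_3, y_3) = (29·1681 + 210·2·116, 29·116 + 2·1681) = (97469, 6726)
(x_4, y_4) = (29·97469 + 210·2·6726, 29·6726 + 2·97469) = (5651521, 389992)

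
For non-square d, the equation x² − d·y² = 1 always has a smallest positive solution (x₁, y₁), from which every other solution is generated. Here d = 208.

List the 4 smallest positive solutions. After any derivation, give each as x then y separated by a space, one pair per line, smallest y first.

d=208: √d = [14; 2,2,1,2,2,28] (ℓ=6, even), read p_5/q_5
a_0=14:  p_0=14·1+0=14,  q_0=14·0+1=1
…
a_4=2:  p_4=2·101+72=274,  q_4=2·7+5=19
a_5=2:  p_5=2·274+101=649,  q_5=2·19+7=45
fundamental: x₁=649, y₁=45  (since 421201 − 208·2025 = 1)
(x_2, y_2) = (649·649 + 208·45·45, 649·45 + 45·649) = (842401, 58410)
(x_3, y_3) = (649·842401 + 208·45·58410, 649·58410 + 45·842401) = (1093435849, 75816135)
(x_4, y_4) = (649·1093435849 + 208·45·75816135, 649·75816135 + 45·1093435849) = (1419278889601, 98409284820)

649 45
842401 58410
1093435849 75816135
1419278889601 98409284820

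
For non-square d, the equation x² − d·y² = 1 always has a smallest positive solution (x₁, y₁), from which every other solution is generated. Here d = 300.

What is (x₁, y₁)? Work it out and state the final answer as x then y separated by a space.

1351 78

[17; 3,8,3,34] for √300; ℓ=4 ⇒ convergent index 3
step 0: (17, 1)  from 17·(1,0) + (0,1)
…
step 2: (433, 25)  from 8·(52,3) + (17,1)
step 3: (1351, 78)  from 3·(433,25) + (52,3)
fundamental: x₁=1351, y₁=78  (since 1825201 − 300·6084 = 1)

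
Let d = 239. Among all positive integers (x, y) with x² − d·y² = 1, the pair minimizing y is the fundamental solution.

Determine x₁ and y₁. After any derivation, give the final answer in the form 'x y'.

6195120 400729

√239 → a₀=15, period (2,5,1,2,4,15,4,2,1,5,2,30); ℓ=12 even so k=11
step 0: (15, 1)  from 15·(1,0) + (0,1)
…
step 2: (170, 11)  from 5·(31,2) + (15,1)
…
step 5: (2489, 161)  from 4·(572,37) + (201,13)
…
step 9: (500258, 32359)  from 1·(346141,22390) + (154117,9969)
step 10: (2847431, 184185)  from 5·(500258,32359) + (346141,22390)
step 11: (6195120, 400729)  from 2·(2847431,184185) + (500258,32359)
fundamental: x₁=6195120, y₁=400729  (since 38379511814400 − 239·160583731441 = 1)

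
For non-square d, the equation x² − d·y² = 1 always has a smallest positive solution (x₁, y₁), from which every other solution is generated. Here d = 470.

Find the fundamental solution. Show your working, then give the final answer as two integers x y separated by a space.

1691 78

d=470: √d = [21; 1,2,8,2,1,42] (ℓ=6, even), read p_5/q_5
k=0  a_k=21  p_k/q_k = 21/1
…
k=4  a_k=2  p_k/q_k = 1149/53
k=5  a_k=1  p_k/q_k = 1691/78
fundamental: x₁=1691, y₁=78  (since 2859481 − 470·6084 = 1)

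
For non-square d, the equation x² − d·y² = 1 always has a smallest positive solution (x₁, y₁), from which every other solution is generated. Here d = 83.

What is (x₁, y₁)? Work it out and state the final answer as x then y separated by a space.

√83 → a₀=9, period (9,18); ℓ=2 even so k=1
step 0: (9, 1)  from 9·(1,0) + (0,1)
step 1: (82, 9)  from 9·(9,1) + (1,0)
fundamental: x₁=82, y₁=9  (since 6724 − 83·81 = 1)

82 9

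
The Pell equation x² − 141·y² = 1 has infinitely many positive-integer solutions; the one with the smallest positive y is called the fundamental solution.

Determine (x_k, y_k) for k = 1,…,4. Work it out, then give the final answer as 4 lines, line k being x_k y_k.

95 8
18049 1520
3429215 288792
651532801 54868960

d=141: √d = [11; 1,6,1,22] (ℓ=4, even), read p_3/q_3
i=0: a=11 ⇒ p=11, q=1
i=1: a=1 ⇒ p=12, q=1
i=2: a=6 ⇒ p=83, q=7
i=3: a=1 ⇒ p=95, q=8
fundamental: x₁=95, y₁=8  (since 9025 − 141·64 = 1)
(95+8√141)^2 = 18049 + 1520√141
(95+8√141)^3 = 3429215 + 288792√141
(95+8√141)^4 = 651532801 + 54868960√141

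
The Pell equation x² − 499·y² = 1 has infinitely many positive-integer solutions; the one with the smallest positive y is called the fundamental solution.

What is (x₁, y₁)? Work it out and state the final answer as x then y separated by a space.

4490 201

√499 → a₀=22, period (2,1,21,1,2,44); ℓ=6 even so k=5
step 0: (22, 1)  from 22·(1,0) + (0,1)
step 1: (45, 2)  from 2·(22,1) + (1,0)
step 2: (67, 3)  from 1·(45,2) + (22,1)
…
step 4: (1519, 68)  from 1·(1452,65) + (67,3)
step 5: (4490, 201)  from 2·(1519,68) + (1452,65)
→ (4490, 201).  Check: 4490²=20160100, 499·201²=20160099, difference 1.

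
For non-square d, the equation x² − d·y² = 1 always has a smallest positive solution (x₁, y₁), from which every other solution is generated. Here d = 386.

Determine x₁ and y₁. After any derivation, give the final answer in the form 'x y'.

[19; 1,1,1,4,1,18,1,4,1,1,1,38] for √386; ℓ=12 ⇒ convergent index 11
k=0  a_k=19  p_k/q_k = 19/1
k=1  a_k=1  p_k/q_k = 20/1
…
k=3  a_k=1  p_k/q_k = 59/3
k=4  a_k=4  p_k/q_k = 275/14
…
k=7  a_k=1  p_k/q_k = 6621/337
k=8  a_k=4  p_k/q_k = 32771/1668
…
k=10  a_k=1  p_k/q_k = 72163/3673
k=11  a_k=1  p_k/q_k = 111555/5678
→ (111555, 5678).  Check: 111555²=12444518025, 386·5678²=12444518024, difference 1.

111555 5678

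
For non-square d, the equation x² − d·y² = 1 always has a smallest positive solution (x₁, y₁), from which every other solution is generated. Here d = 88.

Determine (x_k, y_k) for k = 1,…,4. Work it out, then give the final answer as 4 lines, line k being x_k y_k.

√88 → a₀=9, period (2,1,1,1,2,18); ℓ=6 even so k=5
k=0  a_k=9  p_k/q_k = 9/1
k=1  a_k=2  p_k/q_k = 19/2
k=2  a_k=1  p_k/q_k = 28/3
k=3  a_k=1  p_k/q_k = 47/5
k=4  a_k=1  p_k/q_k = 75/8
k=5  a_k=2  p_k/q_k = 197/21
(x₁, y₁) = (197, 21);  197² − 88·21² = 1 ✓
n=2: (197,21)∘(197,21) = (197·197+88·21·21, 197·21+21·197) = (77617,8274)
n=3: (77617,8274)∘(197,21) = (197·77617+88·21·8274, 197·8274+21·77617) = (30580901,3259935)
n=4: (30580901,3259935)∘(197,21) = (197·30580901+88·21·3259935, 197·3259935+21·30580901) = (12048797377,1284406116)

197 21
77617 8274
30580901 3259935
12048797377 1284406116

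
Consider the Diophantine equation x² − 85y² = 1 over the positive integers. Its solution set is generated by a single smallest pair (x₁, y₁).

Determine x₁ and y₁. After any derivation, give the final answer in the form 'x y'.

[9; 4,1,1,4,18] for √85; ℓ=5 ⇒ convergent index 9
i=0: a=9 ⇒ p=9, q=1
…
i=4: a=4 ⇒ p=378, q=41
…
i=8: a=1 ⇒ p=62739, q=6805
i=9: a=4 ⇒ p=285769, q=30996
fundamental: x₁=285769, y₁=30996  (since 81663921361 − 85·960752016 = 1)

285769 30996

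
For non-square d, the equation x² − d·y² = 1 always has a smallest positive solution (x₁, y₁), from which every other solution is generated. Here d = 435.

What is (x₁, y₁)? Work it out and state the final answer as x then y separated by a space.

d=435: √d = [20; 1,5,1,40] (ℓ=4, even), read p_3/q_3
k=0  a_k=20  p_k/q_k = 20/1
…
k=2  a_k=5  p_k/q_k = 125/6
k=3  a_k=1  p_k/q_k = 146/7
(x₁, y₁) = (146, 7);  146² − 435·7² = 1 ✓

146 7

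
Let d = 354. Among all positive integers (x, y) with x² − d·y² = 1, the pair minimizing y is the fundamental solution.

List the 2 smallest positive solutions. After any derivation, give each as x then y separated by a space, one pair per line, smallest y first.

[18; 1,4,2,2,18,2,2,4,1,36] for √354; ℓ=10 ⇒ convergent index 9
k=0  a_k=18  p_k/q_k = 18/1
…
k=2  a_k=4  p_k/q_k = 94/5
…
k=5  a_k=18  p_k/q_k = 9351/497
k=6  a_k=2  p_k/q_k = 19210/1021
k=7  a_k=2  p_k/q_k = 47771/2539
k=8  a_k=4  p_k/q_k = 210294/11177
k=9  a_k=1  p_k/q_k = 258065/13716
fundamental: x₁=258065, y₁=13716  (since 66597544225 − 354·188128656 = 1)
n=2: (258065,13716)∘(258065,13716) = (258065·258065+354·13716·13716, 258065·13716+13716·258065) = (133195088449,7079239080)

258065 13716
133195088449 7079239080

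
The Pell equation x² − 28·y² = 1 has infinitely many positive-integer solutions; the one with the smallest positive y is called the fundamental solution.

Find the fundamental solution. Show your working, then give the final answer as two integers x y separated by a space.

[5; 3,2,3,10] for √28; ℓ=4 ⇒ convergent index 3
i=0: a=5 ⇒ p=5, q=1
i=1: a=3 ⇒ p=16, q=3
i=2: a=2 ⇒ p=37, q=7
i=3: a=3 ⇒ p=127, q=24
fundamental: x₁=127, y₁=24  (since 16129 − 28·576 = 1)

127 24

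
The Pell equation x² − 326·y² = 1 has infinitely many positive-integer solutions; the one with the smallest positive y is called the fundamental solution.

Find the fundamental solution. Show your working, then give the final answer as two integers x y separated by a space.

d=326: √d = [18; 18,36] (ℓ=2, even), read p_1/q_1
step 0: (18, 1)  from 18·(1,0) + (0,1)
step 1: (325, 18)  from 18·(18,1) + (1,0)
(x₁, y₁) = (325, 18);  325² − 326·18² = 1 ✓

325 18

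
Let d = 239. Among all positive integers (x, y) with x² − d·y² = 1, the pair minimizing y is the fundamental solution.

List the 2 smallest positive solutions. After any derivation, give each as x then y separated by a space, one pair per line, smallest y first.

6195120 400729
76759023628799 4965128484960

√239 = [15; 2,5,1,2,4,15,4,2,1,5,2,30, …], period ℓ=12 (even) → k=11
a_0=15:  p_0=15·1+0=15,  q_0=15·0+1=1
a_1=2:  p_1=2·15+1=31,  q_1=2·1+0=2
a_2=5:  p_2=5·31+15=170,  q_2=5·2+1=11
…
a_6=15:  p_6=15·2489+572=37907,  q_6=15·161+37=2452
a_7=4:  p_7=4·37907+2489=154117,  q_7=4·2452+161=9969
…
a_10=5:  p_10=5·500258+346141=2847431,  q_10=5·32359+22390=184185
a_11=2:  p_11=2·2847431+500258=6195120,  q_11=2·184185+32359=400729
fundamental: x₁=6195120, y₁=400729  (since 38379511814400 − 239·160583731441 = 1)
(6195120+400729√239)^2 = 76759023628799 + 4965128484960√239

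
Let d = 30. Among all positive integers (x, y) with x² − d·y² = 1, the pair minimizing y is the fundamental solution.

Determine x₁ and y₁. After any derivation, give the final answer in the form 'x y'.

11 2

[5; 2,10] for √30; ℓ=2 ⇒ convergent index 1
a_0=5:  p_0=5·1+0=5,  q_0=5·0+1=1
a_1=2:  p_1=2·5+1=11,  q_1=2·1+0=2
fundamental: x₁=11, y₁=2  (since 121 − 30·4 = 1)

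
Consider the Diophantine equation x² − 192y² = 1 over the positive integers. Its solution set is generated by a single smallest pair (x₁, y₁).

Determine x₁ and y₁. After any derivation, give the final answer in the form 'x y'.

√192 → a₀=13, period (1,5,1,26); ℓ=4 even so k=3
a_0=13:  p_0=13·1+0=13,  q_0=13·0+1=1
…
a_2=5:  p_2=5·14+13=83,  q_2=5·1+1=6
a_3=1:  p_3=1·83+14=97,  q_3=1·6+1=7
→ (97, 7).  Check: 97²=9409, 192·7²=9408, difference 1.

97 7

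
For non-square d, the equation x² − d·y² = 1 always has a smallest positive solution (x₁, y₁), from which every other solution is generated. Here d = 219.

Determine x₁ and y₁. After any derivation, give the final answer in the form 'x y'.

74 5

√219 → a₀=14, period (1,3,1,28); ℓ=4 even so k=3
i=0: a=14 ⇒ p=14, q=1
…
i=2: a=3 ⇒ p=59, q=4
i=3: a=1 ⇒ p=74, q=5
→ (74, 5).  Check: 74²=5476, 219·5²=5475, difference 1.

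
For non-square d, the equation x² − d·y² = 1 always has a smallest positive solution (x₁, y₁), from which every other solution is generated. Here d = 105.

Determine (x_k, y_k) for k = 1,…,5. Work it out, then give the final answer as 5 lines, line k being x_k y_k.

41 4
3361 328
275561 26892
22592641 2204816
1852321001 180768020

d=105: √d = [10; 4,20] (ℓ=2, even), read p_1/q_1
step 0: (10, 1)  from 10·(1,0) + (0,1)
step 1: (41, 4)  from 4·(10,1) + (1,0)
(x₁, y₁) = (41, 4);  41² − 105·4² = 1 ✓
(x_2, y_2) = (41·41 + 105·4·4, 41·4 + 4·41) = (3361, 328)
(x_3, y_3) = (41·3361 + 105·4·328, 41·328 + 4·3361) = (275561, 26892)
(x_4, y_4) = (41·275561 + 105·4·26892, 41·26892 + 4·275561) = (22592641, 2204816)
(x_5, y_5) = (41·22592641 + 105·4·2204816, 41·2204816 + 4·22592641) = (1852321001, 180768020)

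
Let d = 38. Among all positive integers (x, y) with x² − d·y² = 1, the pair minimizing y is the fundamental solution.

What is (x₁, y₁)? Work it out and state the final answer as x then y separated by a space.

d=38: √d = [6; 6,12] (ℓ=2, even), read p_1/q_1
i=0: a=6 ⇒ p=6, q=1
i=1: a=6 ⇒ p=37, q=6
(x₁, y₁) = (37, 6);  37² − 38·6² = 1 ✓

37 6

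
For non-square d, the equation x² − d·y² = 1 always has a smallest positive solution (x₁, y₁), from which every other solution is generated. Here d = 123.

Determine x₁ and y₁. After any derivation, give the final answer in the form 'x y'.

[11; 11,22] for √123; ℓ=2 ⇒ convergent index 1
a_0=11:  p_0=11·1+0=11,  q_0=11·0+1=1
a_1=11:  p_1=11·11+1=122,  q_1=11·1+0=11
(x₁, y₁) = (122, 11);  122² − 123·11² = 1 ✓

122 11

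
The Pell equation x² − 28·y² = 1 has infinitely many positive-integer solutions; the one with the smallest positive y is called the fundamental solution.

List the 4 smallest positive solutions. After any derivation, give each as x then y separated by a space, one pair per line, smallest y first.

127 24
32257 6096
8193151 1548360
2081028097 393277344

d=28: √d = [5; 3,2,3,10] (ℓ=4, even), read p_3/q_3
a_0=5:  p_0=5·1+0=5,  q_0=5·0+1=1
…
a_2=2:  p_2=2·16+5=37,  q_2=2·3+1=7
a_3=3:  p_3=3·37+16=127,  q_3=3·7+3=24
→ (127, 24).  Check: 127²=16129, 28·24²=16128, difference 1.
(x_2, y_2) = (127·127 + 28·24·24, 127·24 + 24·127) = (32257, 6096)
(x_3, y_3) = (127·32257 + 28·24·6096, 127·6096 + 24·32257) = (8193151, 1548360)
(x_4, y_4) = (127·8193151 + 28·24·1548360, 127·1548360 + 24·8193151) = (2081028097, 393277344)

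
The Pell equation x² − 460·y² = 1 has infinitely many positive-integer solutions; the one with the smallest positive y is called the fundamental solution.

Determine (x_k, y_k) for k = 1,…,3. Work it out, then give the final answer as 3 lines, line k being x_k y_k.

d=460: √d = [21; 2,4,3,1,2,10,2,1,3,4,2,42] (ℓ=12, even), read p_11/q_11
step 0: (21, 1)  from 21·(1,0) + (0,1)
step 1: (43, 2)  from 2·(21,1) + (1,0)
step 2: (193, 9)  from 4·(43,2) + (21,1)
step 3: (622, 29)  from 3·(193,9) + (43,2)
step 4: (815, 38)  from 1·(622,29) + (193,9)
step 5: (2252, 105)  from 2·(815,38) + (622,29)
…
step 7: (48922, 2281)  from 2·(23335,1088) + (2252,105)
step 8: (72257, 3369)  from 1·(48922,2281) + (23335,1088)
step 9: (265693, 12388)  from 3·(72257,3369) + (48922,2281)
step 10: (1135029, 52921)  from 4·(265693,12388) + (72257,3369)
step 11: (2535751, 118230)  from 2·(1135029,52921) + (265693,12388)
(x₁, y₁) = (2535751, 118230);  2535751² − 460·118230² = 1 ✓
n=2: (2535751,118230)∘(2535751,118230) = (2535751·2535751+460·118230·118230, 2535751·118230+118230·2535751) = (12860066268001,599603681460)
n=3: (12860066268001,599603681460)∘(2535751,118230) = (2535751·12860066268001+460·118230·599603681460, 2535751·599603681460+118230·12860066268001) = (65219851798297071751,3040891269731634690)

2535751 118230
12860066268001 599603681460
65219851798297071751 3040891269731634690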